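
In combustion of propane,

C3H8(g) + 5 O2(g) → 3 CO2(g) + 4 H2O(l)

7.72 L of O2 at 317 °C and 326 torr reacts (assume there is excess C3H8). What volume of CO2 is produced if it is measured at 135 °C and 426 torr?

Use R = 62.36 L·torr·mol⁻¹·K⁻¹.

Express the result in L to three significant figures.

n(O2) = PV/RT = (326 × 7.72) / (62.36 × 590.15) = 0.06839 mol
n(CO2) = (3/5) × 0.06839 = 0.04103 mol
V = nRT/P = 0.04103 × 62.36 × 408.15 / 426 = 2.451 L

2.45 L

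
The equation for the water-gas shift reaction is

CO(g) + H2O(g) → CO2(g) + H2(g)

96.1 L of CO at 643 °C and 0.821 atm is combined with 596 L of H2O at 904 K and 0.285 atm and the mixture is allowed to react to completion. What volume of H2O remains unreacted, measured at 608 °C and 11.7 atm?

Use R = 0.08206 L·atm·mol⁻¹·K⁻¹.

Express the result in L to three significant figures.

7.67 L

n(CO) = PV/RT = (0.821 × 96.1) / (0.08206 × 916.15) = 1.049 mol
n(H2O) = PV/RT = (0.285 × 596) / (0.08206 × 904) = 2.290 mol
For 1.049 mol CO, stoichiometry requires (1/1) × 1.049 = 1.049 mol H2O; 2.290 mol is available, so CO is limiting.
n(H2O) consumed = (1/1) × 1.049 = 1.049 mol; remaining = 2.290 − 1.049 = 1.241 mol
V(H2O) = nRT/P = 1.241 × 0.08206 × 881.15 / 11.7 = 7.670 L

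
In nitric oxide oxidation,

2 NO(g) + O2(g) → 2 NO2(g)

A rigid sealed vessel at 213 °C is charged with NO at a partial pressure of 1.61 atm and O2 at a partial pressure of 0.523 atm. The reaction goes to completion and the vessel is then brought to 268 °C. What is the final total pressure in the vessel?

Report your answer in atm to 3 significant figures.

At constant V, partial pressures at 213 °C are proportional to moles, so apply stoichiometry directly to pressures.
P(O2) required for 1.61 atm of NO = (1/2) × 1.61 = 0.8050 atm; available 0.523 atm, so O2 is limiting.
P(NO) remaining = 1.61 − (2/1) × 0.523 = 0.5640 atm
P(gaseous products) = (2)/1 × 0.523 = 1.046 atm
P_total at 213 °C = 0.5640 + 1.046 = 1.610 atm
Scaling to 268 °C: P = 1.610 × 541.15/486.15 = 1.792 atm

1.79 atm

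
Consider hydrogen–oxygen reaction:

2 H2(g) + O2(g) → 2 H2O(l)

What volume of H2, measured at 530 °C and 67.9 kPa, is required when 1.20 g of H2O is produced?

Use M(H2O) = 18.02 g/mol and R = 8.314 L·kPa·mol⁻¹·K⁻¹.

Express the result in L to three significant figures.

6.55 L

n(H2O) = 1.200 / 18.02 = 0.06659 mol
n(H2) = (2/2) × 0.06659 = 0.06659 mol
V = nRT/P = 0.06659 × 8.314 × 803.15 / 67.9 = 6.549 L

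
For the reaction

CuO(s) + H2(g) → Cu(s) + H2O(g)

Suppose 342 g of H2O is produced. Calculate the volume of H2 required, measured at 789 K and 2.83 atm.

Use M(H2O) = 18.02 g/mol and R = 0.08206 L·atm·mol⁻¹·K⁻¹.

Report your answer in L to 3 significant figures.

n(H2O) = 342.0 / 18.02 = 18.98 mol
n(H2) = (1/1) × 18.98 = 18.98 mol
V = nRT/P = 18.98 × 0.08206 × 789 / 2.83 = 434.2 L

434 L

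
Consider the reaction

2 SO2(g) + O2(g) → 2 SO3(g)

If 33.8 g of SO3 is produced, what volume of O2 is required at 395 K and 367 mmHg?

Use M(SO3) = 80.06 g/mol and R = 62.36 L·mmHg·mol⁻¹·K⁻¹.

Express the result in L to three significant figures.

14.2 L

n(SO3) = 33.80 / 80.06 = 0.4222 mol
n(O2) = (1/2) × 0.4222 = 0.2111 mol
V = nRT/P = 0.2111 × 62.36 × 395 / 367 = 14.17 L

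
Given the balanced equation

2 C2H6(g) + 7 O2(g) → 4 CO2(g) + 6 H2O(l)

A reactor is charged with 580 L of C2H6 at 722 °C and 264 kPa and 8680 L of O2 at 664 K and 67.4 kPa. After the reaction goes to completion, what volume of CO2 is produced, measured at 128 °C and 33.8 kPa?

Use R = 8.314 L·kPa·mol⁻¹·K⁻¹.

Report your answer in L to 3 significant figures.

3650 L

n(C2H6) = PV/RT = (264 × 580) / (8.314 × 995.15) = 18.51 mol
n(O2) = PV/RT = (67.4 × 8680) / (8.314 × 664) = 106.0 mol
For 18.51 mol C2H6, stoichiometry requires (7/2) × 18.51 = 64.79 mol O2; 106.0 mol is available, so C2H6 is limiting.
n(CO2) = (4/2) × 18.51 = 37.02 mol
V(CO2) = nRT/P = 37.02 × 8.314 × 401.15 / 33.8 = 3653 L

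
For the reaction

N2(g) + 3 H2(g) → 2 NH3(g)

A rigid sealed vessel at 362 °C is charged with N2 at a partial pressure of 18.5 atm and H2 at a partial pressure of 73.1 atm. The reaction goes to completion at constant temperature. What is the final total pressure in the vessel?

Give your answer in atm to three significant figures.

54.6 atm

At constant V, partial pressures at 362 °C are proportional to moles, so apply stoichiometry directly to pressures.
P(H2) required for 18.5 atm of N2 = (3/1) × 18.5 = 55.50 atm; available 73.1 atm, so N2 is limiting.
P(H2) remaining = 73.1 − (3/1) × 18.5 = 17.60 atm
P(gaseous products) = (2)/1 × 18.5 = 37.00 atm
P_total at 362 °C = 17.60 + 37.00 = 54.60 atm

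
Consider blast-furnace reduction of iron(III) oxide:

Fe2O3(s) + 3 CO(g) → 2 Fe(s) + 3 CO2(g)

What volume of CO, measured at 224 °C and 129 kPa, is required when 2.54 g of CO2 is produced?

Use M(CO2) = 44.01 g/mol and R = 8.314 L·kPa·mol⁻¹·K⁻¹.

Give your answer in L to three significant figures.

n(CO2) = 2.540 / 44.01 = 0.05771 mol
n(CO) = (3/3) × 0.05771 = 0.05771 mol
V = nRT/P = 0.05771 × 8.314 × 497.15 / 129 = 1.849 L

1.85 L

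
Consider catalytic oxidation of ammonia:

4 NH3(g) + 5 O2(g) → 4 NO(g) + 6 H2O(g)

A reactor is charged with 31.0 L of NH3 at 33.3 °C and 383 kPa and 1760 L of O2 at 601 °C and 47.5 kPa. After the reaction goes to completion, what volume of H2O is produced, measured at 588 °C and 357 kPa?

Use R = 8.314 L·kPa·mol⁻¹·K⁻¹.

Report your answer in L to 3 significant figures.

140 L

n(NH3) = PV/RT = (383 × 31.0) / (8.314 × 306.45) = 4.660 mol
n(O2) = PV/RT = (47.5 × 1760) / (8.314 × 874.15) = 11.50 mol
For 4.660 mol NH3, stoichiometry requires (5/4) × 4.660 = 5.825 mol O2; 11.50 mol is available, so NH3 is limiting.
n(H2O) = (6/4) × 4.660 = 6.990 mol
V(H2O) = nRT/P = 6.990 × 8.314 × 861.15 / 357 = 140.2 L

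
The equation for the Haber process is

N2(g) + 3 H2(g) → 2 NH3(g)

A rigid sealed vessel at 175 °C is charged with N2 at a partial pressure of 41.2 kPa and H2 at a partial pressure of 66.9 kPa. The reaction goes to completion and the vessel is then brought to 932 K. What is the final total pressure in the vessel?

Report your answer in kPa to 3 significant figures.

Because the vessel is rigid and T is held at 175 °C, work the stoichiometry in partial pressures (P_i = n_iRT/V).
P(H2) required for 41.2 kPa of N2 = (3/1) × 41.2 = 123.6 kPa; available 66.9 kPa, so H2 is limiting.
P(N2) remaining = 41.2 − (1/3) × 66.9 = 18.90 kPa
P(gaseous products) = (2)/3 × 66.9 = 44.60 kPa
P_total at 175 °C = 18.90 + 44.60 = 63.50 kPa
Scaling to 932 K: P = 63.50 × 932/448.15 = 132.1 kPa

132 kPa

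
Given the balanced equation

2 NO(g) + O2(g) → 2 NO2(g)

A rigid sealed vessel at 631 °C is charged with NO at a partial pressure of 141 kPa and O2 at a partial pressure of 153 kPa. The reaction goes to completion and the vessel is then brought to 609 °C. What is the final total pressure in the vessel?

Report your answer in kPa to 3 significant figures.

218 kPa

Because the vessel is rigid and T is held at 631 °C, work the stoichiometry in partial pressures (P_i = n_iRT/V).
P(O2) required for 141 kPa of NO = (1/2) × 141 = 70.50 kPa; available 153 kPa, so NO is limiting.
P(O2) remaining = 153 − (1/2) × 141 = 82.50 kPa
P(gaseous products) = (2)/2 × 141 = 141.0 kPa
P_total at 631 °C = 82.50 + 141.0 = 223.5 kPa
Scaling to 609 °C: P = 223.5 × 882.15/904.15 = 218.1 kPa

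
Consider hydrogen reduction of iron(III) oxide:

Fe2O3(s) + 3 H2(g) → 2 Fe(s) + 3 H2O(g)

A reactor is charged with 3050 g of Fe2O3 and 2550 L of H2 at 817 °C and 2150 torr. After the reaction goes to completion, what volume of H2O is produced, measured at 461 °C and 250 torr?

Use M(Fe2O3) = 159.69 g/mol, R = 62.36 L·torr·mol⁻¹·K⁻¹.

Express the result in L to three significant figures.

n(Fe2O3) = 3050 / 159.69 = 19.10 mol
n(H2) = PV/RT = (2150 × 2550) / (62.36 × 1090.15) = 80.65 mol
For 19.10 mol Fe2O3, stoichiometry requires (3/1) × 19.10 = 57.30 mol H2; 80.65 mol is available, so Fe2O3 is limiting.
n(H2O) = (3/1) × 19.10 = 57.30 mol
V(H2O) = nRT/P = 57.30 × 62.36 × 734.15 / 250 = 10490 L

10500 L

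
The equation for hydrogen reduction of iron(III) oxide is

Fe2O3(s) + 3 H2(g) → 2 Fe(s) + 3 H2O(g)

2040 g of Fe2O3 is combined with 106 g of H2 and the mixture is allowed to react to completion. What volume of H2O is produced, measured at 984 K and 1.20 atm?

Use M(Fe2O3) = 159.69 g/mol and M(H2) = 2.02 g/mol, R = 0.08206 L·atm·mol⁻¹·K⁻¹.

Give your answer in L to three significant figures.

2580 L

n(Fe2O3) = 2040 / 159.69 = 12.77 mol
n(H2) = 106 / 2.02 = 52.48 mol
For 12.77 mol Fe2O3, stoichiometry requires (3/1) × 12.77 = 38.31 mol H2; 52.48 mol is available, so Fe2O3 is limiting.
n(H2O) = (3/1) × 12.77 = 38.31 mol
V(H2O) = nRT/P = 38.31 × 0.08206 × 984 / 1.20 = 2578 L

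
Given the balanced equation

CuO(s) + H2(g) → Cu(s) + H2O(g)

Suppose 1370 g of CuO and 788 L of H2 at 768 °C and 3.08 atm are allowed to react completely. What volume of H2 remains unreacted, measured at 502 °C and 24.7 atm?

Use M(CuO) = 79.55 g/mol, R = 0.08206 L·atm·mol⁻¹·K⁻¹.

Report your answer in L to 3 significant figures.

n(CuO) = 1370 / 79.55 = 17.22 mol
n(H2) = PV/RT = (3.08 × 788) / (0.08206 × 1041.15) = 28.41 mol
For 17.22 mol CuO, stoichiometry requires (1/1) × 17.22 = 17.22 mol H2; 28.41 mol is available, so CuO is limiting.
n(H2) consumed = (1/1) × 17.22 = 17.22 mol; remaining = 28.41 − 17.22 = 11.19 mol
V(H2) = nRT/P = 11.19 × 0.08206 × 775.15 / 24.7 = 28.82 L

28.8 L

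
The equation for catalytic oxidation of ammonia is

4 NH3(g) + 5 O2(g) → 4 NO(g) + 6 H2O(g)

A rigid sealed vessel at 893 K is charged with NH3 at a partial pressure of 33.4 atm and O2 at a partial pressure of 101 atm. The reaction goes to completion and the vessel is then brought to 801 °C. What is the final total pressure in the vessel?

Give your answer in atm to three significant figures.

Because the vessel is rigid and T is held at 893 K, work the stoichiometry in partial pressures (P_i = n_iRT/V).
P(O2) required for 33.4 atm of NH3 = (5/4) × 33.4 = 41.75 atm; available 101 atm, so NH3 is limiting.
P(O2) remaining = 101 − (5/4) × 33.4 = 59.25 atm
P(gaseous products) = (4+6)/4 × 33.4 = 83.50 atm
P_total at 893 K = 59.25 + 83.50 = 142.8 atm
Scaling to 801 °C: P = 142.8 × 1074.15/893 = 171.8 atm

172 atm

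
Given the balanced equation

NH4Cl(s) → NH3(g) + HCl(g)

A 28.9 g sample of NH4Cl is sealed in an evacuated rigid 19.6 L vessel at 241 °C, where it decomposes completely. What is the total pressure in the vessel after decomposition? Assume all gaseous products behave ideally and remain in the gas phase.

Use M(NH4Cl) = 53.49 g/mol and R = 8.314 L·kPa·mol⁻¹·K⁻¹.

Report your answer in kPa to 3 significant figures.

236 kPa

n(NH4Cl) = 28.9 / 53.49 = 0.5403 mol
n(gas produced) = (2/1) × 0.5403 = 1.081 mol
P = nRT/V = 1.081 × 8.314 × 514.15 / 19.6 = 235.8 kPa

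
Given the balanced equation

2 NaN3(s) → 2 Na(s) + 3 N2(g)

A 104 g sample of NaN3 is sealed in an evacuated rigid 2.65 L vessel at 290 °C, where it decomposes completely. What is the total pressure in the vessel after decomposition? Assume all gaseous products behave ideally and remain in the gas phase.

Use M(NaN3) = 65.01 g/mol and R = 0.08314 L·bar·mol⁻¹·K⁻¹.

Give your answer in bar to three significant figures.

42.4 bar

n(NaN3) = 104 / 65.01 = 1.600 mol
n(gas produced) = (3/2) × 1.600 = 2.400 mol
P = nRT/V = 2.400 × 0.08314 × 563.15 / 2.65 = 42.40 bar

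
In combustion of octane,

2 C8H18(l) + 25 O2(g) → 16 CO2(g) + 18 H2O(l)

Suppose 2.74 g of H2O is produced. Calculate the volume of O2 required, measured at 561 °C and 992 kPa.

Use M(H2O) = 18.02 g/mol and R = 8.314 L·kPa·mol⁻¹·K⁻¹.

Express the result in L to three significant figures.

1.48 L

n(H2O) = 2.740 / 18.02 = 0.1521 mol
n(O2) = (25/18) × 0.1521 = 0.2113 mol
V = nRT/P = 0.2113 × 8.314 × 834.15 / 992 = 1.477 L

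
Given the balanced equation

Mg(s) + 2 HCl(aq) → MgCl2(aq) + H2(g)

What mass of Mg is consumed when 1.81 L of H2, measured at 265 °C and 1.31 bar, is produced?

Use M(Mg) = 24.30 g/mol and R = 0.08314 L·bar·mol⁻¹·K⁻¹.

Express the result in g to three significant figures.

1.29 g

n(H2) = PV/RT = (1.31 × 1.81) / (0.08314 × 538.15) = 0.05300 mol
n(Mg) = (1/1) × 0.05300 = 0.05300 mol
m(Mg) = 0.05300 × 24.30 = 1.288 g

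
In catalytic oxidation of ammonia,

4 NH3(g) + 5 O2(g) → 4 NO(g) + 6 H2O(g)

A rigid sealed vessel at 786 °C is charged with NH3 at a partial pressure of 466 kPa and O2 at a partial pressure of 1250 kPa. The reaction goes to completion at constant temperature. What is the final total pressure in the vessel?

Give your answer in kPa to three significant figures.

1830 kPa

Because the vessel is rigid and T is held at 786 °C, work the stoichiometry in partial pressures (P_i = n_iRT/V).
P(O2) required for 466 kPa of NH3 = (5/4) × 466 = 582.5 kPa; available 1250 kPa, so NH3 is limiting.
P(O2) remaining = 1250 − (5/4) × 466 = 667.5 kPa
P(gaseous products) = (4+6)/4 × 466 = 1165 kPa
P_total at 786 °C = 667.5 + 1165 = 1832 kPa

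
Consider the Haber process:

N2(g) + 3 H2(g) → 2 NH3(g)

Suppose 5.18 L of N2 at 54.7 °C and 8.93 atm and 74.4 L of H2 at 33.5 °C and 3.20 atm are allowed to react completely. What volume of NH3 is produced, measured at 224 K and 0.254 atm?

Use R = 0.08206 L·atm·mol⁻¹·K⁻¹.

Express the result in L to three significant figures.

249 L

n(N2) = PV/RT = (8.93 × 5.18) / (0.08206 × 327.85) = 1.719 mol
n(H2) = PV/RT = (3.20 × 74.4) / (0.08206 × 306.65) = 9.461 mol
For 1.719 mol N2, stoichiometry requires (3/1) × 1.719 = 5.157 mol H2; 9.461 mol is available, so N2 is limiting.
n(NH3) = (2/1) × 1.719 = 3.438 mol
V(NH3) = nRT/P = 3.438 × 0.08206 × 224 / 0.254 = 248.8 L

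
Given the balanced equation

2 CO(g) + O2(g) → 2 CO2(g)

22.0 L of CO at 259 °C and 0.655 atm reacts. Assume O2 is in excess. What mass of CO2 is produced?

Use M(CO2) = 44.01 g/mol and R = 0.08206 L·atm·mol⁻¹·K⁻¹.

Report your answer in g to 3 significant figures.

n(CO) = PV/RT = (0.655 × 22.0) / (0.08206 × 532.15) = 0.3300 mol
n(CO2) = (2/2) × 0.3300 = 0.3300 mol
m(CO2) = 0.3300 × 44.01 = 14.52 g

14.5 g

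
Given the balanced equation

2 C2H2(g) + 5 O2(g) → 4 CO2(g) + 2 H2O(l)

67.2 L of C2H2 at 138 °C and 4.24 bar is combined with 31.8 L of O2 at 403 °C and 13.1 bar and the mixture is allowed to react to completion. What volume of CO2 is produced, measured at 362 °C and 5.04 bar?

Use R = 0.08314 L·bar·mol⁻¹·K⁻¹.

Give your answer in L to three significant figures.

62.1 L

n(C2H2) = PV/RT = (4.24 × 67.2) / (0.08314 × 411.15) = 8.335 mol
n(O2) = PV/RT = (13.1 × 31.8) / (0.08314 × 676.15) = 7.410 mol
For 8.335 mol C2H2, stoichiometry requires (5/2) × 8.335 = 20.84 mol O2; 7.410 mol is available, so O2 is limiting.
n(CO2) = (4/5) × 7.410 = 5.928 mol
V(CO2) = nRT/P = 5.928 × 0.08314 × 635.15 / 5.04 = 62.11 L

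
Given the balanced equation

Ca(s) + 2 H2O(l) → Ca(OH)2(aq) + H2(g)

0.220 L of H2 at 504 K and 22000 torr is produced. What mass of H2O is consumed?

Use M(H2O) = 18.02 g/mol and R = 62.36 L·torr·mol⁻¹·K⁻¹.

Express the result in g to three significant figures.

n(H2) = PV/RT = (22000 × 0.220) / (62.36 × 504) = 0.1540 mol
n(H2O) = (2/1) × 0.1540 = 0.3080 mol
m(H2O) = 0.3080 × 18.02 = 5.550 g

5.55 g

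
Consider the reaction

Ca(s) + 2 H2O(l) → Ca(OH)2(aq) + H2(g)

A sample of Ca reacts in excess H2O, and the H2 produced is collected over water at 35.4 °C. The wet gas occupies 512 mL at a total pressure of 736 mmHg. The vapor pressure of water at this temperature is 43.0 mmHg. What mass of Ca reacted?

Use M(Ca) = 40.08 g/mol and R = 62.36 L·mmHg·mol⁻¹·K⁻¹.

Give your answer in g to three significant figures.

P(H2) = 736 − 43.0 = 693.0 mmHg
n(H2) = PV/RT = (693.0 × 0.5120) / (62.36 × 308.55) = 0.01844 mol
n(Ca) = (1/1) × 0.01844 = 0.01844 mol
m(Ca) = 0.01844 × 40.08 = 0.7391 g

0.739 g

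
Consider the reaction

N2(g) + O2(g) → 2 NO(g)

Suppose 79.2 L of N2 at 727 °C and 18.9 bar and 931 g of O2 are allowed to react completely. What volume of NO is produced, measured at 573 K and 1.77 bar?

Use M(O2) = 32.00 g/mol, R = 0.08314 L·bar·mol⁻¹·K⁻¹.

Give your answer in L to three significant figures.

969 L

n(N2) = PV/RT = (18.9 × 79.2) / (0.08314 × 1000.15) = 18.00 mol
n(O2) = 931 / 32.00 = 29.09 mol
For 18.00 mol N2, stoichiometry requires (1/1) × 18.00 = 18.00 mol O2; 29.09 mol is available, so N2 is limiting.
n(NO) = (2/1) × 18.00 = 36.00 mol
V(NO) = nRT/P = 36.00 × 0.08314 × 573 / 1.77 = 968.9 L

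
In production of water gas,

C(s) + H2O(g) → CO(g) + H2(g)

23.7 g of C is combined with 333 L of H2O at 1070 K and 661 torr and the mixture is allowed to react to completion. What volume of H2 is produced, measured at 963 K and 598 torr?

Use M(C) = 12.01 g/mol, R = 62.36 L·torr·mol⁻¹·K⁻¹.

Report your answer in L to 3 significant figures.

n(C) = 23.7 / 12.01 = 1.973 mol
n(H2O) = PV/RT = (661 × 333) / (62.36 × 1070) = 3.299 mol
For 1.973 mol C, stoichiometry requires (1/1) × 1.973 = 1.973 mol H2O; 3.299 mol is available, so C is limiting.
n(H2) = (1/1) × 1.973 = 1.973 mol
V(H2) = nRT/P = 1.973 × 62.36 × 963 / 598 = 198.1 L

198 L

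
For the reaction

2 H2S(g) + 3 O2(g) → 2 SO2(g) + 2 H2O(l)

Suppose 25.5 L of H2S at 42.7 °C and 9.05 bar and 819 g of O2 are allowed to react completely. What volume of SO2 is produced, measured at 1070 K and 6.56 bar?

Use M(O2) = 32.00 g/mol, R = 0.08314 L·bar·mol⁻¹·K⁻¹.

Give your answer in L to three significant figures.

119 L

n(H2S) = PV/RT = (9.05 × 25.5) / (0.08314 × 315.85) = 8.788 mol
n(O2) = 819 / 32.00 = 25.59 mol
For 8.788 mol H2S, stoichiometry requires (3/2) × 8.788 = 13.18 mol O2; 25.59 mol is available, so H2S is limiting.
n(SO2) = (2/2) × 8.788 = 8.788 mol
V(SO2) = nRT/P = 8.788 × 0.08314 × 1070 / 6.56 = 119.2 L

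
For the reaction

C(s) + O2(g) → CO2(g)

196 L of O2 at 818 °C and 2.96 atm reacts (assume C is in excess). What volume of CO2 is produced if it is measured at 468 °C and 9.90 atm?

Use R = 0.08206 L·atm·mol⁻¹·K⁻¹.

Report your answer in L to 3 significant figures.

39.8 L

n(O2) = PV/RT = (2.96 × 196) / (0.08206 × 1091.15) = 6.479 mol
n(CO2) = (1/1) × 6.479 = 6.479 mol
V = nRT/P = 6.479 × 0.08206 × 741.15 / 9.90 = 39.80 L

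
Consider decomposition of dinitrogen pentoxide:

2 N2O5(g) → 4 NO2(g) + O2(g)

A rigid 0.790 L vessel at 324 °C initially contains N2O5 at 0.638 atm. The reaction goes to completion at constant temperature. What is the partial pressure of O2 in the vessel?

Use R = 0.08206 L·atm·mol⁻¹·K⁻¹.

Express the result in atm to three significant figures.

0.319 atm

n(N2O5)₀ = PV/RT = (0.638 × 0.790) / (0.08206 × 597.15) = 0.01029 mol
n(O2) = (1/2) × 0.01029 = 0.005145 mol
P(O2) = nRT/V = 0.005145 × 0.08206 × 597.15 / 0.790 = 0.3191 atm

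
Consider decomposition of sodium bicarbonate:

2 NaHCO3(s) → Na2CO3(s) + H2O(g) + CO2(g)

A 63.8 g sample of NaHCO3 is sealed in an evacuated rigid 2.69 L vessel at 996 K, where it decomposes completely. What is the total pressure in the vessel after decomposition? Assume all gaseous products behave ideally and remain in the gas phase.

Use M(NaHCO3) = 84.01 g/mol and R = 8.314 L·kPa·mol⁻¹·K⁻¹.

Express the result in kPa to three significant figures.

2340 kPa

n(NaHCO3) = 63.8 / 84.01 = 0.7594 mol
n(gas produced) = (2/2) × 0.7594 = 0.7594 mol
P = nRT/V = 0.7594 × 8.314 × 996 / 2.69 = 2338 kPa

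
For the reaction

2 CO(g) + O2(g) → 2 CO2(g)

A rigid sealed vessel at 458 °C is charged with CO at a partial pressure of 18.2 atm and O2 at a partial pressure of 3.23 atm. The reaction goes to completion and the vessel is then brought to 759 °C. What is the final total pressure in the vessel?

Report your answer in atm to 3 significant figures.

25.7 atm

At constant V, partial pressures at 458 °C are proportional to moles, so apply stoichiometry directly to pressures.
P(O2) required for 18.2 atm of CO = (1/2) × 18.2 = 9.100 atm; available 3.23 atm, so O2 is limiting.
P(CO) remaining = 18.2 − (2/1) × 3.23 = 11.74 atm
P(gaseous products) = (2)/1 × 3.23 = 6.460 atm
P_total at 458 °C = 11.74 + 6.460 = 18.20 atm
Scaling to 759 °C: P = 18.20 × 1032.15/731.15 = 25.69 atm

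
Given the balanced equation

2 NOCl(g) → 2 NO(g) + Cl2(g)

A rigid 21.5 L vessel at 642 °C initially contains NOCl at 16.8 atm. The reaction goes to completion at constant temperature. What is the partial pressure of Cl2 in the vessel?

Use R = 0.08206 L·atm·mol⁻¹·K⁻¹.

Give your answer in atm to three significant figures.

8.40 atm

n(NOCl)₀ = PV/RT = (16.8 × 21.5) / (0.08206 × 915.15) = 4.810 mol
n(Cl2) = (1/2) × 4.810 = 2.405 mol
P(Cl2) = nRT/V = 2.405 × 0.08206 × 915.15 / 21.5 = 8.400 atm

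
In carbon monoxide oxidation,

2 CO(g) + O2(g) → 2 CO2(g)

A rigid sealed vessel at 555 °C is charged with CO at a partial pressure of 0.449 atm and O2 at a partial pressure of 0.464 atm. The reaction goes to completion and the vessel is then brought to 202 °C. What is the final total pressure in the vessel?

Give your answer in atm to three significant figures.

At constant V, partial pressures at 555 °C are proportional to moles, so apply stoichiometry directly to pressures.
P(O2) required for 0.449 atm of CO = (1/2) × 0.449 = 0.2245 atm; available 0.464 atm, so CO is limiting.
P(O2) remaining = 0.464 − (1/2) × 0.449 = 0.2395 atm
P(gaseous products) = (2)/2 × 0.449 = 0.4490 atm
P_total at 555 °C = 0.2395 + 0.4490 = 0.6885 atm
Scaling to 202 °C: P = 0.6885 × 475.15/828.15 = 0.3950 atm

0.395 atm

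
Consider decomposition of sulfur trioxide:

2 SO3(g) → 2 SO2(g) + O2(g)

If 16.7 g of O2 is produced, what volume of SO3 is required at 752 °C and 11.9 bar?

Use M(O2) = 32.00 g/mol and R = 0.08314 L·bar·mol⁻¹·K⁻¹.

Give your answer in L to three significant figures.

7.48 L

n(O2) = 16.70 / 32.00 = 0.5219 mol
n(SO3) = (2/1) × 0.5219 = 1.044 mol
V = nRT/P = 1.044 × 0.08314 × 1025.15 / 11.9 = 7.477 L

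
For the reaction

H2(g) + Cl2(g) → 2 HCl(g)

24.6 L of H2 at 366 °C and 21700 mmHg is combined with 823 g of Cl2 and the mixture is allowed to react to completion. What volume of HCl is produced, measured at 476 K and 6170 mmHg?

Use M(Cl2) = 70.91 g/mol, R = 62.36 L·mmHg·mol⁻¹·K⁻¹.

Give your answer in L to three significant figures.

112 L

n(H2) = PV/RT = (21700 × 24.6) / (62.36 × 639.15) = 13.39 mol
n(Cl2) = 823 / 70.91 = 11.61 mol
For 13.39 mol H2, stoichiometry requires (1/1) × 13.39 = 13.39 mol Cl2; 11.61 mol is available, so Cl2 is limiting.
n(HCl) = (2/1) × 11.61 = 23.22 mol
V(HCl) = nRT/P = 23.22 × 62.36 × 476 / 6170 = 111.7 L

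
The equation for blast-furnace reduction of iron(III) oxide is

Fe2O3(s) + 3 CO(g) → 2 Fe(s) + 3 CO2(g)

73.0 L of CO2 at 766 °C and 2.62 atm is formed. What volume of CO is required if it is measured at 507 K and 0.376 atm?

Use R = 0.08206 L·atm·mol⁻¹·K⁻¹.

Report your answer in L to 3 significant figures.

n(CO2) = PV/RT = (2.62 × 73.0) / (0.08206 × 1039.15) = 2.243 mol
n(CO) = (3/3) × 2.243 = 2.243 mol
V = nRT/P = 2.243 × 0.08206 × 507 / 0.376 = 248.2 L

248 L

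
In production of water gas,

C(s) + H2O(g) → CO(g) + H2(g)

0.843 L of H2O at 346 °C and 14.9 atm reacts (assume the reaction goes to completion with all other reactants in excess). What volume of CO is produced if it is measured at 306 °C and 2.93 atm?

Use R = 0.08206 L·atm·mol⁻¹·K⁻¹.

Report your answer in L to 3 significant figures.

4.01 L

n(H2O) = PV/RT = (14.9 × 0.843) / (0.08206 × 619.15) = 0.2472 mol
n(CO) = (1/1) × 0.2472 = 0.2472 mol
V = nRT/P = 0.2472 × 0.08206 × 579.15 / 2.93 = 4.010 L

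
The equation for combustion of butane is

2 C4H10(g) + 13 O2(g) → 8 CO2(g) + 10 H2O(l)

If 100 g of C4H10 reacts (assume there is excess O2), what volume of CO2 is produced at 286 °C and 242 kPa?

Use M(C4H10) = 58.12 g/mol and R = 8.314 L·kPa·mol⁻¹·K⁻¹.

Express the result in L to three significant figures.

n(C4H10) = 100.0 / 58.12 = 1.721 mol
n(CO2) = (8/2) × 1.721 = 6.884 mol
V = nRT/P = 6.884 × 8.314 × 559.15 / 242 = 132.2 L

132 L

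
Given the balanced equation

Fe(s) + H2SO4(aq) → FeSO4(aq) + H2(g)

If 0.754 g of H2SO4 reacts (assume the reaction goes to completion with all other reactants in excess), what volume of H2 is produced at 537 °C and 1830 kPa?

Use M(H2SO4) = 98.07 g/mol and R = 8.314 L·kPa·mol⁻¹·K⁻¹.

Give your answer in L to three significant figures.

0.0283 L

n(H2SO4) = 0.7540 / 98.07 = 0.007688 mol
n(H2) = (1/1) × 0.007688 = 0.007688 mol
V = nRT/P = 0.007688 × 8.314 × 810.15 / 1830 = 0.02830 L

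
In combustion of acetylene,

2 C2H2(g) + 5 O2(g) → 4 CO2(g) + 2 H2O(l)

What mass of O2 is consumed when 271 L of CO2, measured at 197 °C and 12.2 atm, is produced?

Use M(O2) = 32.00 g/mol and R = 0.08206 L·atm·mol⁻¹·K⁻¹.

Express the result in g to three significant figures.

3430 g

n(CO2) = PV/RT = (12.2 × 271) / (0.08206 × 470.15) = 85.70 mol
n(O2) = (5/4) × 85.70 = 107.1 mol
m(O2) = 107.1 × 32.00 = 3427 g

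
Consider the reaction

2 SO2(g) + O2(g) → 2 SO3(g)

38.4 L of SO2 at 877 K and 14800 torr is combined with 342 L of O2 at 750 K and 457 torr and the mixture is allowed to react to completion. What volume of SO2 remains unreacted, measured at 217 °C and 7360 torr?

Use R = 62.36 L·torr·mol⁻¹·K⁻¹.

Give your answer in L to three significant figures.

n(SO2) = PV/RT = (14800 × 38.4) / (62.36 × 877) = 10.39 mol
n(O2) = PV/RT = (457 × 342) / (62.36 × 750) = 3.342 mol
For 10.39 mol SO2, stoichiometry requires (1/2) × 10.39 = 5.195 mol O2; 3.342 mol is available, so O2 is limiting.
n(SO2) consumed = (2/1) × 3.342 = 6.684 mol; remaining = 10.39 − 6.684 = 3.706 mol
V(SO2) = nRT/P = 3.706 × 62.36 × 490.15 / 7360 = 15.39 L

15.4 L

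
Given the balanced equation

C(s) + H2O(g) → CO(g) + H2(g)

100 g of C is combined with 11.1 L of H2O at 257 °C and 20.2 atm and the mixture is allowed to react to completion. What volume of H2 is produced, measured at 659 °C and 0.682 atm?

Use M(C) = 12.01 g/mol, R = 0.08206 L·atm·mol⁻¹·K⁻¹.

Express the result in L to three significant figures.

n(C) = 100 / 12.01 = 8.326 mol
n(H2O) = PV/RT = (20.2 × 11.1) / (0.08206 × 530.15) = 5.154 mol
For 8.326 mol C, stoichiometry requires (1/1) × 8.326 = 8.326 mol H2O; 5.154 mol is available, so H2O is limiting.
n(H2) = (1/1) × 5.154 = 5.154 mol
V(H2) = nRT/P = 5.154 × 0.08206 × 932.15 / 0.682 = 578.1 L

578 L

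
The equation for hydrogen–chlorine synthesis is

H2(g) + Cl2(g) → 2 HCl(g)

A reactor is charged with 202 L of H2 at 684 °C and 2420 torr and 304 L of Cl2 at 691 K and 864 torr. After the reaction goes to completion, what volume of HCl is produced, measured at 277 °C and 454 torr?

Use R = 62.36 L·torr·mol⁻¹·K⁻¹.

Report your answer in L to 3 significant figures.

n(H2) = PV/RT = (2420 × 202) / (62.36 × 957.15) = 8.190 mol
n(Cl2) = PV/RT = (864 × 304) / (62.36 × 691) = 6.095 mol
For 8.190 mol H2, stoichiometry requires (1/1) × 8.190 = 8.190 mol Cl2; 6.095 mol is available, so Cl2 is limiting.
n(HCl) = (2/1) × 6.095 = 12.19 mol
V(HCl) = nRT/P = 12.19 × 62.36 × 550.15 / 454 = 921.2 L

921 L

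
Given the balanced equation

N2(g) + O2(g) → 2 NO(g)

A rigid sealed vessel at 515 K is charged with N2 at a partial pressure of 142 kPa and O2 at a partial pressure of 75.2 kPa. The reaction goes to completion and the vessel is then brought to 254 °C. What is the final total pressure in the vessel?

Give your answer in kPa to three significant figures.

Because the vessel is rigid and T is held at 515 K, work the stoichiometry in partial pressures (P_i = n_iRT/V).
P(O2) required for 142 kPa of N2 = (1/1) × 142 = 142.0 kPa; available 75.2 kPa, so O2 is limiting.
P(N2) remaining = 142 − (1/1) × 75.2 = 66.80 kPa
P(gaseous products) = (2)/1 × 75.2 = 150.4 kPa
P_total at 515 K = 66.80 + 150.4 = 217.2 kPa
Scaling to 254 °C: P = 217.2 × 527.15/515 = 222.3 kPa

222 kPa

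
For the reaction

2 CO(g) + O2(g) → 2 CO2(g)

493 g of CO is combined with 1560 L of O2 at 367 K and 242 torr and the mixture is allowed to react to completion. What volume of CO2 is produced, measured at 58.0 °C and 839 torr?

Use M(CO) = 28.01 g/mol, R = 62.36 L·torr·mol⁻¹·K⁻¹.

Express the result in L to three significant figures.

n(CO) = 493 / 28.01 = 17.60 mol
n(O2) = PV/RT = (242 × 1560) / (62.36 × 367) = 16.50 mol
For 17.60 mol CO, stoichiometry requires (1/2) × 17.60 = 8.800 mol O2; 16.50 mol is available, so CO is limiting.
n(CO2) = (2/2) × 17.60 = 17.60 mol
V(CO2) = nRT/P = 17.60 × 62.36 × 331.15 / 839 = 433.2 L

433 L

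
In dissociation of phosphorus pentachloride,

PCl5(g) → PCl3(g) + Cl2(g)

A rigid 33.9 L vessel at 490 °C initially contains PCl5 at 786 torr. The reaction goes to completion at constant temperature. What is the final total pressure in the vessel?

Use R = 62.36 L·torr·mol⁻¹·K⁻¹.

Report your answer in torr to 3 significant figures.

1570 torr

Rigid vessel, constant T ⇒ P scales with total gas moles (1 → 2).
P_final = (2/1) × 786 = 1572 torr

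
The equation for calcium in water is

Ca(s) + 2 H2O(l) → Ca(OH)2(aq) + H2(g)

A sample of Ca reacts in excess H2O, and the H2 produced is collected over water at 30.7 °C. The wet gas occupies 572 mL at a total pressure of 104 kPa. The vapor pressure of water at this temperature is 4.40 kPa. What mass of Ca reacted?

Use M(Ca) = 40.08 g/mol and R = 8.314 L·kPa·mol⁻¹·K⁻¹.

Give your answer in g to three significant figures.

P(H2) = 104 − 4.40 = 99.60 kPa
n(H2) = PV/RT = (99.60 × 0.5720) / (8.314 × 303.85) = 0.02255 mol
n(Ca) = (1/1) × 0.02255 = 0.02255 mol
m(Ca) = 0.02255 × 40.08 = 0.9038 g

0.904 g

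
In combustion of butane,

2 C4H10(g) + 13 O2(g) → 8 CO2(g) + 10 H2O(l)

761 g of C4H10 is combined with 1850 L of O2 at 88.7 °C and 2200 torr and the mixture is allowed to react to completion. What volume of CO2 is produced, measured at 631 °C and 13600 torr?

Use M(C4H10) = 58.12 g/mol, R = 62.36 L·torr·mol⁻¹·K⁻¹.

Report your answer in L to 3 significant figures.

n(C4H10) = 761 / 58.12 = 13.09 mol
n(O2) = PV/RT = (2200 × 1850) / (62.36 × 361.85) = 180.4 mol
For 13.09 mol C4H10, stoichiometry requires (13/2) × 13.09 = 85.08 mol O2; 180.4 mol is available, so C4H10 is limiting.
n(CO2) = (8/2) × 13.09 = 52.36 mol
V(CO2) = nRT/P = 52.36 × 62.36 × 904.15 / 13600 = 217.1 L

217 L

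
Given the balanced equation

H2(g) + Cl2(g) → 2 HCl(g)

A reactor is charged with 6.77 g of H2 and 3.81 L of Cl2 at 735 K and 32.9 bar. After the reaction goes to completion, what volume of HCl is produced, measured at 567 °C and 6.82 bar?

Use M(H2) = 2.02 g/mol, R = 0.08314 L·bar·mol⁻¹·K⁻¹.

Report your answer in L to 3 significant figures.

42.0 L

n(H2) = 6.77 / 2.02 = 3.351 mol
n(Cl2) = PV/RT = (32.9 × 3.81) / (0.08314 × 735) = 2.051 mol
For 3.351 mol H2, stoichiometry requires (1/1) × 3.351 = 3.351 mol Cl2; 2.051 mol is available, so Cl2 is limiting.
n(HCl) = (2/1) × 2.051 = 4.102 mol
V(HCl) = nRT/P = 4.102 × 0.08314 × 840.15 / 6.82 = 42.01 L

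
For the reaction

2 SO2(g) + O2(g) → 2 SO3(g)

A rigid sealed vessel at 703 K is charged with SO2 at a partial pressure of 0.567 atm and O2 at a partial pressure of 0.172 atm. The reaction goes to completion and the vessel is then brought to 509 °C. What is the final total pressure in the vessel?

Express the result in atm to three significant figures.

At constant V, partial pressures at 703 K are proportional to moles, so apply stoichiometry directly to pressures.
P(O2) required for 0.567 atm of SO2 = (1/2) × 0.567 = 0.2835 atm; available 0.172 atm, so O2 is limiting.
P(SO2) remaining = 0.567 − (2/1) × 0.172 = 0.2230 atm
P(gaseous products) = (2)/1 × 0.172 = 0.3440 atm
P_total at 703 K = 0.2230 + 0.3440 = 0.5670 atm
Scaling to 509 °C: P = 0.5670 × 782.15/703 = 0.6308 atm

0.631 atm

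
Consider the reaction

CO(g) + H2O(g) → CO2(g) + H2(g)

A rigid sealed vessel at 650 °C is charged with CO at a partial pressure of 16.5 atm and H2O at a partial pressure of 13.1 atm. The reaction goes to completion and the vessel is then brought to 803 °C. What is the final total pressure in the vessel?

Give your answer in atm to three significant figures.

At constant V, partial pressures at 650 °C are proportional to moles, so apply stoichiometry directly to pressures.
P(H2O) required for 16.5 atm of CO = (1/1) × 16.5 = 16.50 atm; available 13.1 atm, so H2O is limiting.
P(CO) remaining = 16.5 − (1/1) × 13.1 = 3.400 atm
P(gaseous products) = (1+1)/1 × 13.1 = 26.20 atm
P_total at 650 °C = 3.400 + 26.20 = 29.60 atm
Scaling to 803 °C: P = 29.60 × 1076.15/923.15 = 34.51 atm

34.5 atm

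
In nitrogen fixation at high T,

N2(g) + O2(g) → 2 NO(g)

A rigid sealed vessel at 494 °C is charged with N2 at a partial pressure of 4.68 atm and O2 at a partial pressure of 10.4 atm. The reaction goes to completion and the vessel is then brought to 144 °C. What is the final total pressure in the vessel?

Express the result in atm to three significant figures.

At constant V, partial pressures at 494 °C are proportional to moles, so apply stoichiometry directly to pressures.
P(O2) required for 4.68 atm of N2 = (1/1) × 4.68 = 4.680 atm; available 10.4 atm, so N2 is limiting.
P(O2) remaining = 10.4 − (1/1) × 4.68 = 5.720 atm
P(gaseous products) = (2)/1 × 4.68 = 9.360 atm
P_total at 494 °C = 5.720 + 9.360 = 15.08 atm
Scaling to 144 °C: P = 15.08 × 417.15/767.15 = 8.200 atm

8.20 atm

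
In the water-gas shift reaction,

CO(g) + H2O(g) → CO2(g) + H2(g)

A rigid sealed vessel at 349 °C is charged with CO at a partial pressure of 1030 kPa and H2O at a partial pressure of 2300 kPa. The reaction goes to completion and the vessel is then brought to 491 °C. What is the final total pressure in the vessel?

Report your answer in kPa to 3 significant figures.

Because the vessel is rigid and T is held at 349 °C, work the stoichiometry in partial pressures (P_i = n_iRT/V).
P(H2O) required for 1030 kPa of CO = (1/1) × 1030 = 1030 kPa; available 2300 kPa, so CO is limiting.
P(H2O) remaining = 2300 − (1/1) × 1030 = 1270 kPa
P(gaseous products) = (1+1)/1 × 1030 = 2060 kPa
P_total at 349 °C = 1270 + 2060 = 3330 kPa
Scaling to 491 °C: P = 3330 × 764.15/622.15 = 4090 kPa

4090 kPa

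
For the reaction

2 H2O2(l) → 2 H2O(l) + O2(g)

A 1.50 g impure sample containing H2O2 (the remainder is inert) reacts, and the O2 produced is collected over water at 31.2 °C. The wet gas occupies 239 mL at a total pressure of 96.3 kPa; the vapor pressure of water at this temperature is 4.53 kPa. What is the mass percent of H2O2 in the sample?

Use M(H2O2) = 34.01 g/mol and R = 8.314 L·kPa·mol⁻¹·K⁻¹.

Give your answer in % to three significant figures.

P(O2) = 96.3 − 4.53 = 91.77 kPa
n(O2) = PV/RT = (91.77 × 0.2390) / (8.314 × 304.35) = 0.008668 mol
n(H2O2) = (2/1) × 0.008668 = 0.01734 mol
m(H2O2) = 0.01734 × 34.01 = 0.5897 g
%H2O2 = 0.5897 / 1.50 × 100 = 39.31%

39.3 %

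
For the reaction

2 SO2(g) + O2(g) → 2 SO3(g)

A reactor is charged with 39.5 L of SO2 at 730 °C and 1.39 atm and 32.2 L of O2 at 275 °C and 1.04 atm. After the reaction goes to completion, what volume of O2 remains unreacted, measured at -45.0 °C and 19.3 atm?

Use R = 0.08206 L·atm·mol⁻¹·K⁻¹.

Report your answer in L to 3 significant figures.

n(SO2) = PV/RT = (1.39 × 39.5) / (0.08206 × 1003.15) = 0.6670 mol
n(O2) = PV/RT = (1.04 × 32.2) / (0.08206 × 548.15) = 0.7445 mol
For 0.6670 mol SO2, stoichiometry requires (1/2) × 0.6670 = 0.3335 mol O2; 0.7445 mol is available, so SO2 is limiting.
n(O2) consumed = (1/2) × 0.6670 = 0.3335 mol; remaining = 0.7445 − 0.3335 = 0.4110 mol
V(O2) = nRT/P = 0.4110 × 0.08206 × 228.15 / 19.3 = 0.3987 L

0.399 L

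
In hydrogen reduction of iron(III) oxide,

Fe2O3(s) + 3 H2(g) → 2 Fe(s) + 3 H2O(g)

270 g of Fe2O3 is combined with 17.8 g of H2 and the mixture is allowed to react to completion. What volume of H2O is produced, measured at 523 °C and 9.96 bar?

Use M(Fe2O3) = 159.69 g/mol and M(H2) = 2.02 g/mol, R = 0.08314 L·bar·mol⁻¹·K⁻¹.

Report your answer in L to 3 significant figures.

n(Fe2O3) = 270 / 159.69 = 1.691 mol
n(H2) = 17.8 / 2.02 = 8.812 mol
For 1.691 mol Fe2O3, stoichiometry requires (3/1) × 1.691 = 5.073 mol H2; 8.812 mol is available, so Fe2O3 is limiting.
n(H2O) = (3/1) × 1.691 = 5.073 mol
V(H2O) = nRT/P = 5.073 × 0.08314 × 796.15 / 9.96 = 33.71 L

33.7 L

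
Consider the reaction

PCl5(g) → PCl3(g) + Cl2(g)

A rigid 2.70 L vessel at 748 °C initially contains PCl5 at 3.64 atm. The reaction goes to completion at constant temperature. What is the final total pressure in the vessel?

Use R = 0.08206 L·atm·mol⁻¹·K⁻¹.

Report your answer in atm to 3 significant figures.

7.28 atm

Since T and V are fixed, P_final/P_initial = n_final/n_initial = 2/1.
P_final = (2/1) × 3.64 = 7.280 atm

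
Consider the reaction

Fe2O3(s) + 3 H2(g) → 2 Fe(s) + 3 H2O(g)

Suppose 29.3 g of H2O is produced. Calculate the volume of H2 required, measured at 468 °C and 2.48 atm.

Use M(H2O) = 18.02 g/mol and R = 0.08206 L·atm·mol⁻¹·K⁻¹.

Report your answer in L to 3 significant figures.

n(H2O) = 29.30 / 18.02 = 1.626 mol
n(H2) = (3/3) × 1.626 = 1.626 mol
V = nRT/P = 1.626 × 0.08206 × 741.15 / 2.48 = 39.88 L

39.9 L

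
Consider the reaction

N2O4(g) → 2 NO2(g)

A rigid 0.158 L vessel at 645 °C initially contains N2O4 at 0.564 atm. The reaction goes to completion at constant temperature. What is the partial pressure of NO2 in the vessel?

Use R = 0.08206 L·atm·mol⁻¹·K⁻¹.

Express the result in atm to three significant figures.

1.13 atm

n(N2O4)₀ = PV/RT = (0.564 × 0.158) / (0.08206 × 918.15) = 0.001183 mol
n(NO2) = (2/1) × 0.001183 = 0.002366 mol
P(NO2) = nRT/V = 0.002366 × 0.08206 × 918.15 / 0.158 = 1.128 atm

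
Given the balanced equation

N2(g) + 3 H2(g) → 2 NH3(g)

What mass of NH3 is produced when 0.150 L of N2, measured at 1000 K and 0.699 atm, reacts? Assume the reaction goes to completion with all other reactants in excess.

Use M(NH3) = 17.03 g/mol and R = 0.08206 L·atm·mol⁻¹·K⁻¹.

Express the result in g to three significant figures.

n(N2) = PV/RT = (0.699 × 0.150) / (0.08206 × 1000) = 0.001278 mol
n(NH3) = (2/1) × 0.001278 = 0.002556 mol
m(NH3) = 0.002556 × 17.03 = 0.04353 g

0.0435 g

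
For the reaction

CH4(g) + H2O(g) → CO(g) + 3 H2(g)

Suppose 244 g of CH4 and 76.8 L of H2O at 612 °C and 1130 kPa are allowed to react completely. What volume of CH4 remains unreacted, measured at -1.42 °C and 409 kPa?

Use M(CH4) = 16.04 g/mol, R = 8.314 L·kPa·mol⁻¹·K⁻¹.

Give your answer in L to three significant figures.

n(CH4) = 244 / 16.04 = 15.21 mol
n(H2O) = PV/RT = (1130 × 76.8) / (8.314 × 885.15) = 11.79 mol
For 15.21 mol CH4, stoichiometry requires (1/1) × 15.21 = 15.21 mol H2O; 11.79 mol is available, so H2O is limiting.
n(CH4) consumed = (1/1) × 11.79 = 11.79 mol; remaining = 15.21 − 11.79 = 3.420 mol
V(CH4) = nRT/P = 3.420 × 8.314 × 271.73 / 409 = 18.89 L

18.9 L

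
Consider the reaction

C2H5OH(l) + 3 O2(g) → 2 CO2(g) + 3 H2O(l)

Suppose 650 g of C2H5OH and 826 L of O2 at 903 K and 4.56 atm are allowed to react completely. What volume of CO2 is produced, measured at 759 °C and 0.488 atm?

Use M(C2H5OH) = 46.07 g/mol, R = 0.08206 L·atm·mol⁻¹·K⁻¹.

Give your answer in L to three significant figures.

n(C2H5OH) = 650 / 46.07 = 14.11 mol
n(O2) = PV/RT = (4.56 × 826) / (0.08206 × 903) = 50.83 mol
For 14.11 mol C2H5OH, stoichiometry requires (3/1) × 14.11 = 42.33 mol O2; 50.83 mol is available, so C2H5OH is limiting.
n(CO2) = (2/1) × 14.11 = 28.22 mol
V(CO2) = nRT/P = 28.22 × 0.08206 × 1032.15 / 0.488 = 4898 L

4900 L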